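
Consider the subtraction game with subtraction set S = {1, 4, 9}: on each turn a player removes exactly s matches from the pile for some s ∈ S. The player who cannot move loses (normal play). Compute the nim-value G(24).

2

G(0) = 0
G(1) = mex{0} = 1
G(2) = mex{1} = 0
G(3) = mex{0} = 1
G(4) = mex{1,0} = 2
G(5) = mex{2,1} = 0
G(6) = mex{0,0} = 1
G(7) = mex{1,1} = 0
G(8) = mex{0,2} = 1
G(9) = mex{1,0,0} = 2
G(10) = mex{2,1,1} = 0
G(11) = mex{0,0,0} = 1
G(12) = mex{1,1,1} = 0
G(13) = mex{0,2,2} = 1
G(14) = mex{1,0,0} = 2
G(15) = mex{2,1,1} = 0
G(16) = mex{0,0,0} = 1
G(17) = mex{1,1,1} = 0
G(18) = mex{0,2,2} = 1
G(19) = mex{1,0,0} = 2
G(20) = mex{2,1,1} = 0
G(21) = mex{0,0,0} = 1
G(22) = mex{1,1,1} = 0
G(23) = mex{0,2,2} = 1
G(24) = mex{1,0,0} = 2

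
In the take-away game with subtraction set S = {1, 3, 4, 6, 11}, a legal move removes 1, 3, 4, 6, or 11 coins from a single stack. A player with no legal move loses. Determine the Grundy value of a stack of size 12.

n :  0  1  2  3  4  5  6  7  8  9 10 11 12
G :  0  1  0  1  2  3  2  0  1  0  1  2  3

3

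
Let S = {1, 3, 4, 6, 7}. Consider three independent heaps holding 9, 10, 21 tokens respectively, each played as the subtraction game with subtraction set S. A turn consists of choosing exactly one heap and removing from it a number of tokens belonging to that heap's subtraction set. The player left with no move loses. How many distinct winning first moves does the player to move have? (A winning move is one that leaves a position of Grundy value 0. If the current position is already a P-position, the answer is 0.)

1

All heaps use S = {1, 3, 4, 6, 7}:
n :  0  1  2  3  4  5  6  7  8  9 10 11 12 13 14 15 16 17 18 19 20 21
G :  0  1  0  1  2  3  2  3  4  5  0  1  0  1  2  3  2  3  4  5  0  1
Heap A: G(9) = 5.
Heap B: G(10) = 0.
Heap C: G(21) = 1.
Combined Grundy value = 5 ⊕ 0 ⊕ 1 = 4.
A winning move leaves total XOR = 0, i.e. changes one component's Grundy value g to g ⊕ X where X is the current total.
Heap A: need g' = 5⊕4 = 1. Options: 9−1→G=4, 9−3→G=2, 9−4→G=3, 9−6→G=1, 9−7→G=0. Hits: 1.
Heap B: need g' = 0⊕4 = 4. Options: 10−1→G=5, 10−3→G=3, 10−4→G=2, 10−6→G=2, 10−7→G=1. Hits: 0.
Heap C: need g' = 1⊕4 = 5. Options: 21−1→G=0, 21−3→G=4, 21−4→G=3, 21−6→G=3, 21−7→G=2. Hits: 0.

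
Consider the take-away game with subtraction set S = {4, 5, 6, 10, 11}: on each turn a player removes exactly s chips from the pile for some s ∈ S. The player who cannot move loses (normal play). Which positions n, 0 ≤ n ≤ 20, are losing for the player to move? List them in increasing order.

G(0) = 0
G(1) = mex{} = 0
G(2) = mex{} = 0
G(3) = mex{} = 0
G(4) = mex{0} = 1
G(5) = mex{0,0} = 1
G(6) = mex{0,0,0} = 1
G(7) = mex{0,0,0} = 1
G(8) = mex{1,0,0} = 2
G(9) = mex{1,1,0} = 2
G(10) = mex{1,1,1,0} = 2
G(11) = mex{1,1,1,0,0} = 2
G(12) = mex{2,1,1,0,0} = 3
G(13) = mex{2,2,1,0,0} = 3
G(14) = mex{2,2,2,1,0} = 3
G(15) = mex{2,2,2,1,1} = 0
G(16) = mex{3,2,2,1,1} = 0
G(17) = mex{3,3,2,1,1} = 0
G(18) = mex{3,3,3,2,1} = 0
G(19) = mex{0,3,3,2,2} = 1
G(20) = mex{0,0,3,2,2} = 1
P-positions are exactly the n with G(n) = 0.

0, 1, 2, 3, 15, 16, 17, 18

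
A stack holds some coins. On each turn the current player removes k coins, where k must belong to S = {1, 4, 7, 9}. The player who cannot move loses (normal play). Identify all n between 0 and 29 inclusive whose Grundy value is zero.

0, 2, 5, 8, 10, 13, 16, 18, 21, 24, 26, 29

G(0) = 0
G(1) = mex{0} = 1
G(2) = mex{1} = 0
G(3) = mex{0} = 1
G(4) = mex{1,0} = 2
G(5) = mex{2,1} = 0
G(6) = mex{0,0} = 1
G(7) = mex{1,1,0} = 2
G(8) = mex{2,2,1} = 0
G(9) = mex{0,0,0,0} = 1
G(10) = mex{1,1,1,1} = 0
G(11) = mex{0,2,2,0} = 1
G(12) = mex{1,0,0,1} = 2
G(13) = mex{2,1,1,2} = 0
G(14) = mex{0,0,2,0} = 1
G(15) = mex{1,1,0,1} = 2
G(16) = mex{2,2,1,2} = 0
G(17) = mex{0,0,0,0} = 1
G(18) = mex{1,1,1,1} = 0
G(19) = mex{0,2,2,0} = 1
G(20) = mex{1,0,0,1} = 2
G(21) = mex{2,1,1,2} = 0
G(22) = mex{0,0,2,0} = 1
G(23) = mex{1,1,0,1} = 2
G(24) = mex{2,2,1,2} = 0
G(25) = mex{0,0,0,0} = 1
G(26) = mex{1,1,1,1} = 0
G(27) = mex{0,2,2,0} = 1
G(28) = mex{1,0,0,1} = 2
G(29) = mex{2,1,1,2} = 0
P-positions are exactly the n with G(n) = 0.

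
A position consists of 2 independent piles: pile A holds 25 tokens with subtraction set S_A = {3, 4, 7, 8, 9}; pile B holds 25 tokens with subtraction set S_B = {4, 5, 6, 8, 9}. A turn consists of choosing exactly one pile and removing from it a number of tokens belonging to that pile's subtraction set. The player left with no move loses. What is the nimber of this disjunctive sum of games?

Pile A, S = {3, 4, 7, 8, 9}:
n :  0  1  2  3  4  5  6  7  8  9 10 11 12 13 14 15 16 17 18 19 20 21 22 23 24 25
G :  0  0  0  1  1  1  2  2  2  3  3  3  0  0  0  1  1  1  2  2  2  3  3  3  0  0
G_A(25) = 0.
Pile B, S = {4, 5, 6, 8, 9}:
G(0) = 0
G(1) = mex{} = 0
G(2) = mex{} = 0
G(3) = mex{} = 0
G(4) = mex{0} = 1
G(5) = mex{0,0} = 1
G(6) = mex{0,0,0} = 1
G(7) = mex{0,0,0} = 1
G(8) = mex{1,0,0,0} = 2
G(9) = mex{1,1,0,0,0} = 2
G(10) = mex{1,1,1,0,0} = 2
G(11) = mex{1,1,1,0,0} = 2
G(12) = mex{2,1,1,1,0} = 3
G(13) = mex{2,2,1,1,1} = 0
G(14) = mex{2,2,2,1,1} = 0
G(15) = mex{2,2,2,1,1} = 0
G(16) = mex{3,2,2,2,1} = 0
G(17) = mex{0,3,2,2,2} = 1
G(18) = mex{0,0,3,2,2} = 1
G(19) = mex{0,0,0,2,2} = 1
G(20) = mex{0,0,0,3,2} = 1
G(21) = mex{1,0,0,0,3} = 2
G(22) = mex{1,1,0,0,0} = 2
G(23) = mex{1,1,1,0,0} = 2
G(24) = mex{1,1,1,0,0} = 2
G(25) = mex{2,1,1,1,0} = 3
G_B(25) = 3.
Combined Grundy value = 0 ⊕ 3 = 3.

3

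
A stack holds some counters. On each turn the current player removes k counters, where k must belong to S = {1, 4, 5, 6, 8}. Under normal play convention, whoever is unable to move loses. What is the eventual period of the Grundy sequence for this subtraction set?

9

n :  0  1  2  3  4  5  6  7  8  9 10 11 12 13 14 15 16 17 18 19
G :  0  1  0  1  2  3  2  3  4  0  1  0  1  2  3  2  3  4  0  1
G(n+9) = G(n) holds for n = 0,…,7 (a full window of length max(S) = 8), so the sequence is purely periodic with period 9.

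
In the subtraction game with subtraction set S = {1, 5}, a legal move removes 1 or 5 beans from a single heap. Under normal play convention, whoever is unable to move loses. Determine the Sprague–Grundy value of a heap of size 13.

G(0) = 0
G(1) = mex{0} = 1
G(2) = mex{1} = 0
G(3) = mex{0} = 1
G(4) = mex{1} = 0
G(5) = mex{0,0} = 1
G(6) = mex{1,1} = 0
G(7) = mex{0,0} = 1
G(8) = mex{1,1} = 0
G(9) = mex{0,0} = 1
G(10) = mex{1,1} = 0
G(11) = mex{0,0} = 1
G(12) = mex{1,1} = 0
G(13) = mex{0,0} = 1

1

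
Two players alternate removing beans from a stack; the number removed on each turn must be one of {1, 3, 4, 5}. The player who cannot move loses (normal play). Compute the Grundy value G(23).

3

G(0) = 0
G(1) = mex{0} = 1
G(2) = mex{1} = 0
G(3) = mex{0,0} = 1
G(4) = mex{1,1,0} = 2
G(5) = mex{2,0,1,0} = 3
G(6) = mex{3,1,0,1} = 2
G(7) = mex{2,2,1,0} = 3
G(8) = mex{3,3,2,1} = 0
G(9) = mex{0,2,3,2} = 1
G(10) = mex{1,3,2,3} = 0
G(11) = mex{0,0,3,2} = 1
G(12) = mex{1,1,0,3} = 2
G(13) = mex{2,0,1,0} = 3
G(14) = mex{3,1,0,1} = 2
G(15) = mex{2,2,1,0} = 3
G(16) = mex{3,3,2,1} = 0
G(17) = mex{0,2,3,2} = 1
G(18) = mex{1,3,2,3} = 0
G(19) = mex{0,0,3,2} = 1
G(20) = mex{1,1,0,3} = 2
G(21) = mex{2,0,1,0} = 3
G(22) = mex{3,1,0,1} = 2
G(23) = mex{2,2,1,0} = 3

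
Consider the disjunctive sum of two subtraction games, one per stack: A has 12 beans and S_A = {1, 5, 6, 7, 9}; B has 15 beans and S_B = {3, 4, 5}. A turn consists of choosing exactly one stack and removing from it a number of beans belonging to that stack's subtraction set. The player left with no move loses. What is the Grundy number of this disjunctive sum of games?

Stack A, S = {1, 5, 6, 7, 9}:
G(0) = 0
G(1) = mex{0} = 1
G(2) = mex{1} = 0
G(3) = mex{0} = 1
G(4) = mex{1} = 0
G(5) = mex{0,0} = 1
G(6) = mex{1,1,0} = 2
G(7) = mex{2,0,1,0} = 3
G(8) = mex{3,1,0,1} = 2
G(9) = mex{2,0,1,0,0} = 3
G(10) = mex{3,1,0,1,1} = 2
G(11) = mex{2,2,1,0,0} = 3
G(12) = mex{3,3,2,1,1} = 0
G_A(12) = 0.
Stack B, S = {3, 4, 5}:
n :  0  1  2  3  4  5  6  7  8  9 10 11 12 13 14 15
G :  0  0  0  1  1  1  2  2  0  0  0  1  1  1  2  2
G_B(15) = 2.
Combined Grundy value = 0 ⊕ 2 = 2.

2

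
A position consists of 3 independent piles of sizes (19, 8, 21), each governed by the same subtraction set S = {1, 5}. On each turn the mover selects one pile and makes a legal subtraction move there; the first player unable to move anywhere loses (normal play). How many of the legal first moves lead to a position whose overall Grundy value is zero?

All piles use S = {1, 5}:
G(0) = 0
G(1) = mex{0} = 1
G(2) = mex{1} = 0
G(3) = mex{0} = 1
G(4) = mex{1} = 0
G(5) = mex{0,0} = 1
G(6) = mex{1,1} = 0
G(7) = mex{0,0} = 1
G(8) = mex{1,1} = 0
G(9) = mex{0,0} = 1
G(10) = mex{1,1} = 0
G(11) = mex{0,0} = 1
G(12) = mex{1,1} = 0
G(13) = mex{0,0} = 1
G(14) = mex{1,1} = 0
G(15) = mex{0,0} = 1
G(16) = mex{1,1} = 0
G(17) = mex{0,0} = 1
G(18) = mex{1,1} = 0
G(19) = mex{0,0} = 1
G(20) = mex{1,1} = 0
G(21) = mex{0,0} = 1
Pile A: G(19) = 1.
Pile B: G(8) = 0.
Pile C: G(21) = 1.
Combined Grundy value = 1 ⊕ 0 ⊕ 1 = 0.
A winning move leaves total XOR = 0, i.e. changes one component's Grundy value g to g ⊕ X where X is the current total.
Pile A: target g' = 1⊕0 = 1, but every legal move changes the Grundy value (mex property), so 0 moves.
Pile B: target g' = 0⊕0 = 0, but every legal move changes the Grundy value (mex property), so 0 moves.
Pile C: target g' = 1⊕0 = 1, but every legal move changes the Grundy value (mex property), so 0 moves.

0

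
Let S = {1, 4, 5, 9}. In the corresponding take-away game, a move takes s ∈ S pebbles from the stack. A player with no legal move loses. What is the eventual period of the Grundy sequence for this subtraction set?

8

G(0) = 0
G(1) = mex{0} = 1
G(2) = mex{1} = 0
G(3) = mex{0} = 1
G(4) = mex{1,0} = 2
G(5) = mex{2,1,0} = 3
G(6) = mex{3,0,1} = 2
G(7) = mex{2,1,0} = 3
G(8) = mex{3,2,1} = 0
G(9) = mex{0,3,2,0} = 1
G(10) = mex{1,2,3,1} = 0
G(11) = mex{0,3,2,0} = 1
G(12) = mex{1,0,3,1} = 2
G(13) = mex{2,1,0,2} = 3
G(14) = mex{3,0,1,3} = 2
G(15) = mex{2,1,0,2} = 3
G(16) = mex{3,2,1,3} = 0
G(17) = mex{0,3,2,0} = 1
G(18) = mex{1,2,3,1} = 0
G(n+8) = G(n) holds for n = 0,…,8 (a full window of length max(S) = 9), so the sequence is purely periodic with period 8.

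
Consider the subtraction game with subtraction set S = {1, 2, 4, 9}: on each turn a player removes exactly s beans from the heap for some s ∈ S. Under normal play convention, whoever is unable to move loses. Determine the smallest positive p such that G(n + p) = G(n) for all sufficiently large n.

G(0) = 0
G(1) = mex{0} = 1
G(2) = mex{1,0} = 2
G(3) = mex{2,1} = 0
G(4) = mex{0,2,0} = 1
G(5) = mex{1,0,1} = 2
G(6) = mex{2,1,2} = 0
G(7) = mex{0,2,0} = 1
G(8) = mex{1,0,1} = 2
G(9) = mex{2,1,2,0} = 3
G(10) = mex{3,2,0,1} = 4
G(11) = mex{4,3,1,2} = 0
G(12) = mex{0,4,2,0} = 1
G(13) = mex{1,0,3,1} = 2
G(14) = mex{2,1,4,2} = 0
G(15) = mex{0,2,0,0} = 1
G(16) = mex{1,0,1,1} = 2
G(17) = mex{2,1,2,2} = 0
G(18) = mex{0,2,0,3} = 1
G(19) = mex{1,0,1,4} = 2
G(20) = mex{2,1,2,0} = 3
G(21) = mex{3,2,0,1} = 4
G(22) = mex{4,3,1,2} = 0
G(23) = mex{0,4,2,0} = 1
G(n+11) = G(n) holds for n = 0,…,8 (a full window of length max(S) = 9), so the sequence is purely periodic with period 11.

11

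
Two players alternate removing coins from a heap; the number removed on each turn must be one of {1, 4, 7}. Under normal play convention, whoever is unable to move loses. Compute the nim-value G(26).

G(0) = 0
G(1) = mex{0} = 1
G(2) = mex{1} = 0
G(3) = mex{0} = 1
G(4) = mex{1,0} = 2
G(5) = mex{2,1} = 0
G(6) = mex{0,0} = 1
G(7) = mex{1,1,0} = 2
G(8) = mex{2,2,1} = 0
G(9) = mex{0,0,0} = 1
G(10) = mex{1,1,1} = 0
G(11) = mex{0,2,2} = 1
G(12) = mex{1,0,0} = 2
G(13) = mex{2,1,1} = 0
G(14) = mex{0,0,2} = 1
G(15) = mex{1,1,0} = 2
G(16) = mex{2,2,1} = 0
G(17) = mex{0,0,0} = 1
G(18) = mex{1,1,1} = 0
G(19) = mex{0,2,2} = 1
G(20) = mex{1,0,0} = 2
G(21) = mex{2,1,1} = 0
G(22) = mex{0,0,2} = 1
G(23) = mex{1,1,0} = 2
G(24) = mex{2,2,1} = 0
G(25) = mex{0,0,0} = 1
G(26) = mex{1,1,1} = 0

0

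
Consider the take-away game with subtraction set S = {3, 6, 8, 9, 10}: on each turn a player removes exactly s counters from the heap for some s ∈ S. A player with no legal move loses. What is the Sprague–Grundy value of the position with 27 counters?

G(0) = 0
G(1) = mex{} = 0
G(2) = mex{} = 0
G(3) = mex{0} = 1
G(4) = mex{0} = 1
G(5) = mex{0} = 1
G(6) = mex{1,0} = 2
G(7) = mex{1,0} = 2
G(8) = mex{1,0,0} = 2
G(9) = mex{2,1,0,0} = 3
G(10) = mex{2,1,0,0,0} = 3
G(11) = mex{2,1,1,0,0} = 3
G(12) = mex{3,2,1,1,0} = 4
G(13) = mex{3,2,1,1,1} = 0
G(14) = mex{3,2,2,1,1} = 0
G(15) = mex{4,3,2,2,1} = 0
G(16) = mex{0,3,2,2,2} = 1
G(17) = mex{0,3,3,2,2} = 1
G(18) = mex{0,4,3,3,2} = 1
G(19) = mex{1,0,3,3,3} = 2
G(20) = mex{1,0,4,3,3} = 2
G(21) = mex{1,0,0,4,3} = 2
G(22) = mex{2,1,0,0,4} = 3
G(23) = mex{2,1,0,0,0} = 3
G(24) = mex{2,1,1,0,0} = 3
G(25) = mex{3,2,1,1,0} = 4
G(26) = mex{3,2,1,1,1} = 0
G(27) = mex{3,2,2,1,1} = 0

0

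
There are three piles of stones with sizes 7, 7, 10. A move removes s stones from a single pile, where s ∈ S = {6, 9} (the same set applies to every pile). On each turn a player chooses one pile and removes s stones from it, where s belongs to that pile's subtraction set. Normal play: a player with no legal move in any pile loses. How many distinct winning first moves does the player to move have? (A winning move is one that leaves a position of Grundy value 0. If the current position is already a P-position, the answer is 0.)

4

All piles use S = {6, 9}:
n :  0  1  2  3  4  5  6  7  8  9 10
G :  0  0  0  0  0  0  1  1  1  1  1
Pile A: G(7) = 1.
Pile B: G(7) = 1.
Pile C: G(10) = 1.
Combined Grundy value = 1 ⊕ 1 ⊕ 1 = 1.
A winning move leaves total XOR = 0, i.e. changes one component's Grundy value g to g ⊕ X where X is the current total.
Pile A: need g' = 1⊕1 = 0. Options: 7−6→G=0. Hits: 1.
Pile B: need g' = 1⊕1 = 0. Options: 7−6→G=0. Hits: 1.
Pile C: need g' = 1⊕1 = 0. Options: 10−6→G=0, 10−9→G=0. Hits: 2.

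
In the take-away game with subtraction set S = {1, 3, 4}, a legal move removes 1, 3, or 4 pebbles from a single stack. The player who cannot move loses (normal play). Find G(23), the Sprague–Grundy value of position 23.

0

G(0) = 0
G(1) = mex{0} = 1
G(2) = mex{1} = 0
G(3) = mex{0,0} = 1
G(4) = mex{1,1,0} = 2
G(5) = mex{2,0,1} = 3
G(6) = mex{3,1,0} = 2
G(7) = mex{2,2,1} = 0
G(8) = mex{0,3,2} = 1
G(9) = mex{1,2,3} = 0
G(10) = mex{0,0,2} = 1
G(11) = mex{1,1,0} = 2
G(12) = mex{2,0,1} = 3
G(13) = mex{3,1,0} = 2
G(14) = mex{2,2,1} = 0
G(15) = mex{0,3,2} = 1
G(16) = mex{1,2,3} = 0
G(17) = mex{0,0,2} = 1
G(18) = mex{1,1,0} = 2
G(19) = mex{2,0,1} = 3
G(20) = mex{3,1,0} = 2
G(21) = mex{2,2,1} = 0
G(22) = mex{0,3,2} = 1
G(23) = mex{1,2,3} = 0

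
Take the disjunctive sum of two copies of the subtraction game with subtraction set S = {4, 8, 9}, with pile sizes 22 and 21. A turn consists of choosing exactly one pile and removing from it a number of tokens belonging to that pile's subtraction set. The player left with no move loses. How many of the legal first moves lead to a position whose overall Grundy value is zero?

0

All piles use S = {4, 8, 9}:
G(0) = 0
G(1) = mex{} = 0
G(2) = mex{} = 0
G(3) = mex{} = 0
G(4) = mex{0} = 1
G(5) = mex{0} = 1
G(6) = mex{0} = 1
G(7) = mex{0} = 1
G(8) = mex{1,0} = 2
G(9) = mex{1,0,0} = 2
G(10) = mex{1,0,0} = 2
G(11) = mex{1,0,0} = 2
G(12) = mex{2,1,0} = 3
G(13) = mex{2,1,1} = 0
G(14) = mex{2,1,1} = 0
G(15) = mex{2,1,1} = 0
G(16) = mex{3,2,1} = 0
G(17) = mex{0,2,2} = 1
G(18) = mex{0,2,2} = 1
G(19) = mex{0,2,2} = 1
G(20) = mex{0,3,2} = 1
G(21) = mex{1,0,3} = 2
G(22) = mex{1,0,0} = 2
Pile A: G(22) = 2.
Pile B: G(21) = 2.
Combined Grundy value = 2 ⊕ 2 = 0.
A winning move leaves total XOR = 0, i.e. changes one component's Grundy value g to g ⊕ X where X is the current total.
Pile A: target g' = 2⊕0 = 2, but every legal move changes the Grundy value (mex property), so 0 moves.
Pile B: target g' = 2⊕0 = 2, but every legal move changes the Grundy value (mex property), so 0 moves.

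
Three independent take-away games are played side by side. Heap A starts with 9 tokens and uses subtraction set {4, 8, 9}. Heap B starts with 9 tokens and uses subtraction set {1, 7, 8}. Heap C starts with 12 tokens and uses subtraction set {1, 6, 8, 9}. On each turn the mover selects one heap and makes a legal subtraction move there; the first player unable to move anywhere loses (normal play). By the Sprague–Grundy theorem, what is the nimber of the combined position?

Heap A, S = {4, 8, 9}:
n : 0 1 2 3 4 5 6 7 8 9
G : 0 0 0 0 1 1 1 1 2 2
G_A(9) = 2.
Heap B, S = {1, 7, 8}:
G(0) = 0
G(1) = mex{0} = 1
G(2) = mex{1} = 0
G(3) = mex{0} = 1
G(4) = mex{1} = 0
G(5) = mex{0} = 1
G(6) = mex{1} = 0
G(7) = mex{0,0} = 1
G(8) = mex{1,1,0} = 2
G(9) = mex{2,0,1} = 3
G_B(9) = 3.
Heap C, S = {1, 6, 8, 9}:
G(0) = 0
G(1) = mex{0} = 1
G(2) = mex{1} = 0
G(3) = mex{0} = 1
G(4) = mex{1} = 0
G(5) = mex{0} = 1
G(6) = mex{1,0} = 2
G(7) = mex{2,1} = 0
G(8) = mex{0,0,0} = 1
G(9) = mex{1,1,1,0} = 2
G(10) = mex{2,0,0,1} = 3
G(11) = mex{3,1,1,0} = 2
G(12) = mex{2,2,0,1} = 3
G_C(12) = 3.
Combined Grundy value = 2 ⊕ 3 ⊕ 3 = 2.

2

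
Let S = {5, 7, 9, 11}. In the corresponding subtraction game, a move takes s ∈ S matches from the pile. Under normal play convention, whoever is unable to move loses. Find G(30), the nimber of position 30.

2

n :  0  1  2  3  4  5  6  7  8  9 10 11 12 13 14 15 16 17 18 19 20 21 22 23 24 25 26 27 28 29 30
G :  0  0  0  0  0  1  1  1  1  1  2  2  2  2  2  3  0  0  0  0  0  1  1  1  1  1  2  2  2  2  2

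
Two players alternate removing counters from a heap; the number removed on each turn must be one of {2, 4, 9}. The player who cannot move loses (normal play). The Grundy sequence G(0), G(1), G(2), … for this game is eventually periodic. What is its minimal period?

6

n :  0  1  2  3  4  5  6  7  8  9 10 11 12 13 14 15 16
G :  0  0  1  1  2  2  0  0  1  1  2  2  0  0  1  1  2
G(n+6) = G(n) holds for n = 0,…,8 (a full window of length max(S) = 9), so the sequence is purely periodic with period 6.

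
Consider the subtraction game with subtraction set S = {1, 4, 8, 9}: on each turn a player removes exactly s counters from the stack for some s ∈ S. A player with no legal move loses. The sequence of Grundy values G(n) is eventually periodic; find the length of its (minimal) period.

17

n :  0  1  2  3  4  5  6  7  8  9 10 11 12 13 14 15 16 17 18 19 20 21 22 23 24 25 26 27 28 29 30 31 32 33 34 35
G :  0  1  0  1  2  0  1  0  1  2  3  2  0  1  2  3  2  0  1  0  1  2  0  1  0  1  2  3  2  0  1  2  3  2  0  1
G(n+17) = G(n) holds for n = 0,…,8 (a full window of length max(S) = 9), so the sequence is purely periodic with period 17.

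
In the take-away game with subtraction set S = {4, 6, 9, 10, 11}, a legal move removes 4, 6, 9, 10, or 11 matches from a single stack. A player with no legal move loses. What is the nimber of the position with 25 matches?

n :  0  1  2  3  4  5  6  7  8  9 10 11 12 13 14 15 16 17 18 19 20 21 22 23 24 25
G :  0  0  0  0  1  1  1  1  2  2  2  2  3  3  3  0  0  0  0  1  1  1  1  2  2  2

2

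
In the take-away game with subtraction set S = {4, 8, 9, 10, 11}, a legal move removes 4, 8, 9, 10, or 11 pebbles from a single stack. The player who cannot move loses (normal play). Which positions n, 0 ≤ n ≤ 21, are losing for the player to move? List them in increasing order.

0, 1, 2, 3, 15, 16, 17, 18

G(0) = 0
G(1) = mex{} = 0
G(2) = mex{} = 0
G(3) = mex{} = 0
G(4) = mex{0} = 1
G(5) = mex{0} = 1
G(6) = mex{0} = 1
G(7) = mex{0} = 1
G(8) = mex{1,0} = 2
G(9) = mex{1,0,0} = 2
G(10) = mex{1,0,0,0} = 2
G(11) = mex{1,0,0,0,0} = 2
G(12) = mex{2,1,0,0,0} = 3
G(13) = mex{2,1,1,0,0} = 3
G(14) = mex{2,1,1,1,0} = 3
G(15) = mex{2,1,1,1,1} = 0
G(16) = mex{3,2,1,1,1} = 0
G(17) = mex{3,2,2,1,1} = 0
G(18) = mex{3,2,2,2,1} = 0
G(19) = mex{0,2,2,2,2} = 1
G(20) = mex{0,3,2,2,2} = 1
G(21) = mex{0,3,3,2,2} = 1
P-positions are exactly the n with G(n) = 0.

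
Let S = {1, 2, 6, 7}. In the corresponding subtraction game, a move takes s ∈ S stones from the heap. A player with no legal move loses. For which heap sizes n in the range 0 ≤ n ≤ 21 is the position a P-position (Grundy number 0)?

0, 3, 8, 11, 16, 19

n :  0  1  2  3  4  5  6  7  8  9 10 11 12 13 14 15 16 17 18 19 20 21
G :  0  1  2  0  1  2  3  4  0  1  2  0  1  2  3  4  0  1  2  0  1  2
P-positions are exactly the n with G(n) = 0.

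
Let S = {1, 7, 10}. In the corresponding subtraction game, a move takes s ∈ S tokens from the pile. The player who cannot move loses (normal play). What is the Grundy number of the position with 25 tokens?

0

n :  0  1  2  3  4  5  6  7  8  9 10 11 12 13 14 15 16 17 18 19 20 21 22 23 24 25
G :  0  1  0  1  0  1  0  1  0  1  2  3  2  3  2  3  2  0  1  0  1  0  1  0  1  0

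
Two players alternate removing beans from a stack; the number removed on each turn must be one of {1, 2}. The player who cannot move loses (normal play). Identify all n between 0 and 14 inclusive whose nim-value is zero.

0, 3, 6, 9, 12

n :  0  1  2  3  4  5  6  7  8  9 10 11 12 13 14
G :  0  1  2  0  1  2  0  1  2  0  1  2  0  1  2
P-positions are exactly the n with G(n) = 0.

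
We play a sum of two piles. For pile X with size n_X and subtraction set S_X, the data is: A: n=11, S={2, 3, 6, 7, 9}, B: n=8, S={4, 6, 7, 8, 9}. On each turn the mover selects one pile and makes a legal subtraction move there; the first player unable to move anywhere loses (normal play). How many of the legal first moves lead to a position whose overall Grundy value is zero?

3

Pile A, S = {2, 3, 6, 7, 9}:
G(0) = 0
G(1) = mex{} = 0
G(2) = mex{0} = 1
G(3) = mex{0,0} = 1
G(4) = mex{1,0} = 2
G(5) = mex{1,1} = 0
G(6) = mex{2,1,0} = 3
G(7) = mex{0,2,0,0} = 1
G(8) = mex{3,0,1,0} = 2
G(9) = mex{1,3,1,1,0} = 2
G(10) = mex{2,1,2,1,0} = 3
G(11) = mex{2,2,0,2,1} = 3
G_A(11) = 3.
Pile B, S = {4, 6, 7, 8, 9}:
G(0) = 0
G(1) = mex{} = 0
G(2) = mex{} = 0
G(3) = mex{} = 0
G(4) = mex{0} = 1
G(5) = mex{0} = 1
G(6) = mex{0,0} = 1
G(7) = mex{0,0,0} = 1
G(8) = mex{1,0,0,0} = 2
G_B(8) = 2.
Combined Grundy value = 3 ⊕ 2 = 1.
A winning move leaves total XOR = 0, i.e. changes one component's Grundy value g to g ⊕ X where X is the current total.
Pile A: need g' = 3⊕1 = 2. Options: 11−2→G=2, 11−3→G=2, 11−6→G=0, 11−7→G=2, 11−9→G=1. Hits: 3.
Pile B: need g' = 2⊕1 = 3. Options: 8−4→G=1, 8−6→G=0, 8−7→G=0, 8−8→G=0. Hits: 0.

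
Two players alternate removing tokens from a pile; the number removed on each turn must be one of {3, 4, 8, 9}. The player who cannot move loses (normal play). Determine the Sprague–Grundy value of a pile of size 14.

0

n :  0  1  2  3  4  5  6  7  8  9 10 11 12 13 14
G :  0  0  0  1  1  1  2  0  2  3  1  3  0  0  0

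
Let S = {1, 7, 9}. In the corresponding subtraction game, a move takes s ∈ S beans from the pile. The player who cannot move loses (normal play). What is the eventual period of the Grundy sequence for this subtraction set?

n :  0  1  2  3  4  5  6  7  8  9 10 11 12 13 14
G :  0  1  0  1  0  1  0  1  0  1  0  1  0  1  0
G(n+2) = G(n) holds for n = 0,…,8 (a full window of length max(S) = 9), so the sequence is purely periodic with period 2.

2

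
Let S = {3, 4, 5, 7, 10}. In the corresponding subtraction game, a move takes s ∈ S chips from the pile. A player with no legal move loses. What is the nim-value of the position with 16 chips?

G(0) = 0
G(1) = mex{} = 0
G(2) = mex{} = 0
G(3) = mex{0} = 1
G(4) = mex{0,0} = 1
G(5) = mex{0,0,0} = 1
G(6) = mex{1,0,0} = 2
G(7) = mex{1,1,0,0} = 2
G(8) = mex{1,1,1,0} = 2
G(9) = mex{2,1,1,0} = 3
G(10) = mex{2,2,1,1,0} = 3
G(11) = mex{2,2,2,1,0} = 3
G(12) = mex{3,2,2,1,0} = 4
G(13) = mex{3,3,2,2,1} = 0
G(14) = mex{3,3,3,2,1} = 0
G(15) = mex{4,3,3,2,1} = 0
G(16) = mex{0,4,3,3,2} = 1

1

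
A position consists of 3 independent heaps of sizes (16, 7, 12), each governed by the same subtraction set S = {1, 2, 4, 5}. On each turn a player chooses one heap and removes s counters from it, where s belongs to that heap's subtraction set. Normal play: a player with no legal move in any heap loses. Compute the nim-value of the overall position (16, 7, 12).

All heaps use S = {1, 2, 4, 5}:
n :  0  1  2  3  4  5  6  7  8  9 10 11 12 13 14 15 16
G :  0  1  2  0  1  2  0  1  2  0  1  2  0  1  2  0  1
Heap A: G(16) = 1.
Heap B: G(7) = 1.
Heap C: G(12) = 0.
Combined Grundy value = 1 ⊕ 1 ⊕ 0 = 0.

0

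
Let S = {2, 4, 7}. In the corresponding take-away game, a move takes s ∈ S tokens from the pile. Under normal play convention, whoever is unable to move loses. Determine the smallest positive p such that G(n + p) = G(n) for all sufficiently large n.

3

n :  0  1  2  3  4  5  6  7  8  9 10 11 12 13 14 15 16 17 18 19
G :  0  0  1  1  2  2  0  3  1  0  2  1  0  2  1  0  2  1  0  2
From n = 8 onward G(n+3) = G(n); since this holds over max(S) = 7 consecutive positions the period is 3 (pre-period 8).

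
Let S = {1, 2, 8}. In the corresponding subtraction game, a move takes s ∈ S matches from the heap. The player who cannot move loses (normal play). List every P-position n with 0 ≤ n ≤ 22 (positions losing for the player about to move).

n :  0  1  2  3  4  5  6  7  8  9 10 11 12 13 14 15 16 17 18 19 20 21 22
G :  0  1  2  0  1  2  0  1  2  0  1  2  0  1  2  0  1  2  0  1  2  0  1
P-positions are exactly the n with G(n) = 0.

0, 3, 6, 9, 12, 15, 18, 21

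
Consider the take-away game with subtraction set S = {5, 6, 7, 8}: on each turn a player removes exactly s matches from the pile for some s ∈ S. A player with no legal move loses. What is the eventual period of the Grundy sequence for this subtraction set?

13

n :  0  1  2  3  4  5  6  7  8  9 10 11 12 13 14 15 16 17 18 19 20 21 22 23 24 25 26 27
G :  0  0  0  0  0  1  1  1  1  1  2  2  2  0  0  0  0  0  1  1  1  1  1  2  2  2  0  0
G(n+13) = G(n) holds for n = 0,…,7 (a full window of length max(S) = 8), so the sequence is purely periodic with period 13.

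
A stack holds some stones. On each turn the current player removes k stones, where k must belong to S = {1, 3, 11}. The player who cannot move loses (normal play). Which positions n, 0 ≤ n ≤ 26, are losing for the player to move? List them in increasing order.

0, 2, 4, 6, 8, 10, 12, 14, 16, 18, 20, 22, 24, 26

n :  0  1  2  3  4  5  6  7  8  9 10 11 12 13 14 15 16 17 18 19 20 21 22 23 24 25 26
G :  0  1  0  1  0  1  0  1  0  1  0  1  0  1  0  1  0  1  0  1  0  1  0  1  0  1  0
P-positions are exactly the n with G(n) = 0.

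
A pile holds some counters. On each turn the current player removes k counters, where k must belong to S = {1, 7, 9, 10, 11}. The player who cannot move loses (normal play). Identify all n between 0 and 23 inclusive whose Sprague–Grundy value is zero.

n :  0  1  2  3  4  5  6  7  8  9 10 11 12 13 14 15 16 17 18 19 20 21 22 23
G :  0  1  0  1  0  1  0  1  0  1  2  3  2  3  2  3  2  3  2  3  0  1  0  1
P-positions are exactly the n with G(n) = 0.

0, 2, 4, 6, 8, 20, 22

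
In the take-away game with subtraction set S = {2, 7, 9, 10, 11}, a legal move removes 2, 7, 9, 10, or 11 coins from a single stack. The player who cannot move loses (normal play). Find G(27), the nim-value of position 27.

G(0) = 0
G(1) = mex{} = 0
G(2) = mex{0} = 1
G(3) = mex{0} = 1
G(4) = mex{1} = 0
G(5) = mex{1} = 0
G(6) = mex{0} = 1
G(7) = mex{0,0} = 1
G(8) = mex{1,0} = 2
G(9) = mex{1,1,0} = 2
G(10) = mex{2,1,0,0} = 3
G(11) = mex{2,0,1,0,0} = 3
G(12) = mex{3,0,1,1,0} = 2
G(13) = mex{3,1,0,1,1} = 2
G(14) = mex{2,1,0,0,1} = 3
G(15) = mex{2,2,1,0,0} = 3
G(16) = mex{3,2,1,1,0} = 4
G(17) = mex{3,3,2,1,1} = 0
G(18) = mex{4,3,2,2,1} = 0
G(19) = mex{0,2,3,2,2} = 1
G(20) = mex{0,2,3,3,2} = 1
G(21) = mex{1,3,2,3,3} = 0
G(22) = mex{1,3,2,2,3} = 0
G(23) = mex{0,4,3,2,2} = 1
G(24) = mex{0,0,3,3,2} = 1
G(25) = mex{1,0,4,3,3} = 2
G(26) = mex{1,1,0,4,3} = 2
G(27) = mex{2,1,0,0,4} = 3

3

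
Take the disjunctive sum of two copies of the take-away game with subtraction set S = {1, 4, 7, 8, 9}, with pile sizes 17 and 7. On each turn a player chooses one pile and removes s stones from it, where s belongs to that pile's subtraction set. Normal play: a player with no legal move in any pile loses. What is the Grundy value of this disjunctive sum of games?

2

All piles use S = {1, 4, 7, 8, 9}:
n :  0  1  2  3  4  5  6  7  8  9 10 11 12 13 14 15 16 17
G :  0  1  0  1  2  0  1  2  3  2  3  4  5  3  4  0  1  0
Pile A: G(17) = 0.
Pile B: G(7) = 2.
Combined Grundy value = 0 ⊕ 2 = 2.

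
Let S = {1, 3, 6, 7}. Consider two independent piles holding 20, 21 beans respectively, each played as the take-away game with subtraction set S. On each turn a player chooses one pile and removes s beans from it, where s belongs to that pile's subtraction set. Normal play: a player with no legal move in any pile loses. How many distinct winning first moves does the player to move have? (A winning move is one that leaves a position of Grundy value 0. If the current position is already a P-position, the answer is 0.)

3

All piles use S = {1, 3, 6, 7}:
n :  0  1  2  3  4  5  6  7  8  9 10 11 12 13 14 15 16 17 18 19 20 21
G :  0  1  0  1  0  1  2  3  2  3  2  3  0  1  0  1  0  1  2  3  2  3
Pile A: G(20) = 2.
Pile B: G(21) = 3.
Combined Grundy value = 2 ⊕ 3 = 1.
A winning move leaves total XOR = 0, i.e. changes one component's Grundy value g to g ⊕ X where X is the current total.
Pile A: need g' = 2⊕1 = 3. Options: 20−1→G=3, 20−3→G=1, 20−6→G=0, 20−7→G=1. Hits: 1.
Pile B: need g' = 3⊕1 = 2. Options: 21−1→G=2, 21−3→G=2, 21−6→G=1, 21−7→G=0. Hits: 2.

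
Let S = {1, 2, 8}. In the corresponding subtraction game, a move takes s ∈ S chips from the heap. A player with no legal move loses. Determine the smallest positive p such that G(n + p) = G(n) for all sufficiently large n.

G(0) = 0
G(1) = mex{0} = 1
G(2) = mex{1,0} = 2
G(3) = mex{2,1} = 0
G(4) = mex{0,2} = 1
G(5) = mex{1,0} = 2
G(6) = mex{2,1} = 0
G(7) = mex{0,2} = 1
G(8) = mex{1,0,0} = 2
G(9) = mex{2,1,1} = 0
G(10) = mex{0,2,2} = 1
G(11) = mex{1,0,0} = 2
G(12) = mex{2,1,1} = 0
G(13) = mex{0,2,2} = 1
G(14) = mex{1,0,0} = 2
G(n+3) = G(n) holds for n = 0,…,7 (a full window of length max(S) = 8), so the sequence is purely periodic with period 3.

3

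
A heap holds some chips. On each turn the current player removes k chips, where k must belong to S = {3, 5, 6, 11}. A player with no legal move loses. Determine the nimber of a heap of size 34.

n :  0  1  2  3  4  5  6  7  8  9 10 11 12 13 14 15 16 17 18 19 20 21 22 23 24 25 26 27 28 29 30 31 32 33 34
G :  0  0  0  1  1  1  2  2  2  0  0  3  1  1  4  2  2  0  0  0  1  1  1  2  2  2  0  0  3  1  1  4  2  2  0

0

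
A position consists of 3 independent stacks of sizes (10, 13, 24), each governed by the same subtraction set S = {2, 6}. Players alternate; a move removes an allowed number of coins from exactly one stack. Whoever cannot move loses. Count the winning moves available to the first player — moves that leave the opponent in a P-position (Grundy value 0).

All stacks use S = {2, 6}:
G(0) = 0
G(1) = mex{} = 0
G(2) = mex{0} = 1
G(3) = mex{0} = 1
G(4) = mex{1} = 0
G(5) = mex{1} = 0
G(6) = mex{0,0} = 1
G(7) = mex{0,0} = 1
G(8) = mex{1,1} = 0
G(9) = mex{1,1} = 0
G(10) = mex{0,0} = 1
G(11) = mex{0,0} = 1
G(12) = mex{1,1} = 0
G(13) = mex{1,1} = 0
G(14) = mex{0,0} = 1
G(15) = mex{0,0} = 1
G(16) = mex{1,1} = 0
G(17) = mex{1,1} = 0
G(18) = mex{0,0} = 1
G(19) = mex{0,0} = 1
G(20) = mex{1,1} = 0
G(21) = mex{1,1} = 0
G(22) = mex{0,0} = 1
G(23) = mex{0,0} = 1
G(24) = mex{1,1} = 0
Stack A: G(10) = 1.
Stack B: G(13) = 0.
Stack C: G(24) = 0.
Combined Grundy value = 1 ⊕ 0 ⊕ 0 = 1.
A winning move leaves total XOR = 0, i.e. changes one component's Grundy value g to g ⊕ X where X is the current total.
Stack A: need g' = 1⊕1 = 0. Options: 10−2→G=0, 10−6→G=0. Hits: 2.
Stack B: need g' = 0⊕1 = 1. Options: 13−2→G=1, 13−6→G=1. Hits: 2.
Stack C: need g' = 0⊕1 = 1. Options: 24−2→G=1, 24−6→G=1. Hits: 2.

6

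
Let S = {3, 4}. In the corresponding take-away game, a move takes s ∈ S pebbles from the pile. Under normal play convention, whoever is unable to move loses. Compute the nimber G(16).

0

G(0) = 0
G(1) = mex{} = 0
G(2) = mex{} = 0
G(3) = mex{0} = 1
G(4) = mex{0,0} = 1
G(5) = mex{0,0} = 1
G(6) = mex{1,0} = 2
G(7) = mex{1,1} = 0
G(8) = mex{1,1} = 0
G(9) = mex{2,1} = 0
G(10) = mex{0,2} = 1
G(11) = mex{0,0} = 1
G(12) = mex{0,0} = 1
G(13) = mex{1,0} = 2
G(14) = mex{1,1} = 0
G(15) = mex{1,1} = 0
G(16) = mex{2,1} = 0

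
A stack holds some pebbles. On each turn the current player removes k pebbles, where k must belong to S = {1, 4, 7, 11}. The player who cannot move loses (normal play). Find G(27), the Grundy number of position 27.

n :  0  1  2  3  4  5  6  7  8  9 10 11 12 13 14 15 16 17 18 19 20 21 22 23 24 25 26 27
G :  0  1  0  1  2  0  1  2  0  1  0  1  2  3  4  3  4  2  0  1  0  1  2  0  1  2  0  1

1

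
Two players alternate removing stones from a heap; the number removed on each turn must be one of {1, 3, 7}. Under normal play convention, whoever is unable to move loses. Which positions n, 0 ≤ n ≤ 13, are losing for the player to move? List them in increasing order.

0, 2, 4, 6, 8, 10, 12

G(0) = 0
G(1) = mex{0} = 1
G(2) = mex{1} = 0
G(3) = mex{0,0} = 1
G(4) = mex{1,1} = 0
G(5) = mex{0,0} = 1
G(6) = mex{1,1} = 0
G(7) = mex{0,0,0} = 1
G(8) = mex{1,1,1} = 0
G(9) = mex{0,0,0} = 1
G(10) = mex{1,1,1} = 0
G(11) = mex{0,0,0} = 1
G(12) = mex{1,1,1} = 0
G(13) = mex{0,0,0} = 1
P-positions are exactly the n with G(n) = 0.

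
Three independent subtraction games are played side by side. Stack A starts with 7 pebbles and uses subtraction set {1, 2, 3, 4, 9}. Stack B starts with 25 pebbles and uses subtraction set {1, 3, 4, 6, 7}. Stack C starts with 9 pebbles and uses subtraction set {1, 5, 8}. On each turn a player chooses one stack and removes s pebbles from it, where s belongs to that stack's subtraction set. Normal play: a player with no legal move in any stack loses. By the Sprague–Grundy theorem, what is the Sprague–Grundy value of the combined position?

2

Stack A, S = {1, 2, 3, 4, 9}:
n : 0 1 2 3 4 5 6 7
G : 0 1 2 3 4 0 1 2
G_A(7) = 2.
Stack B, S = {1, 3, 4, 6, 7}:
G(0) = 0
G(1) = mex{0} = 1
G(2) = mex{1} = 0
G(3) = mex{0,0} = 1
G(4) = mex{1,1,0} = 2
G(5) = mex{2,0,1} = 3
G(6) = mex{3,1,0,0} = 2
G(7) = mex{2,2,1,1,0} = 3
G(8) = mex{3,3,2,0,1} = 4
G(9) = mex{4,2,3,1,0} = 5
G(10) = mex{5,3,2,2,1} = 0
G(11) = mex{0,4,3,3,2} = 1
G(12) = mex{1,5,4,2,3} = 0
G(13) = mex{0,0,5,3,2} = 1
G(14) = mex{1,1,0,4,3} = 2
G(15) = mex{2,0,1,5,4} = 3
G(16) = mex{3,1,0,0,5} = 2
G(17) = mex{2,2,1,1,0} = 3
G(18) = mex{3,3,2,0,1} = 4
G(19) = mex{4,2,3,1,0} = 5
G(20) = mex{5,3,2,2,1} = 0
G(21) = mex{0,4,3,3,2} = 1
G(22) = mex{1,5,4,2,3} = 0
G(23) = mex{0,0,5,3,2} = 1
G(24) = mex{1,1,0,4,3} = 2
G(25) = mex{2,0,1,5,4} = 3
G_B(25) = 3.
Stack C, S = {1, 5, 8}:
G(0) = 0
G(1) = mex{0} = 1
G(2) = mex{1} = 0
G(3) = mex{0} = 1
G(4) = mex{1} = 0
G(5) = mex{0,0} = 1
G(6) = mex{1,1} = 0
G(7) = mex{0,0} = 1
G(8) = mex{1,1,0} = 2
G(9) = mex{2,0,1} = 3
G_C(9) = 3.
Combined Grundy value = 2 ⊕ 3 ⊕ 3 = 2.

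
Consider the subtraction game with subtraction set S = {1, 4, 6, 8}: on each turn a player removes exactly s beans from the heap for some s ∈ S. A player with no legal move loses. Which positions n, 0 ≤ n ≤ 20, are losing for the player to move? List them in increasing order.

n :  0  1  2  3  4  5  6  7  8  9 10 11 12 13 14 15 16 17 18 19 20
G :  0  1  0  1  2  0  1  0  1  2  3  2  0  1  0  1  2  0  1  0  1
P-positions are exactly the n with G(n) = 0.

0, 2, 5, 7, 12, 14, 17, 19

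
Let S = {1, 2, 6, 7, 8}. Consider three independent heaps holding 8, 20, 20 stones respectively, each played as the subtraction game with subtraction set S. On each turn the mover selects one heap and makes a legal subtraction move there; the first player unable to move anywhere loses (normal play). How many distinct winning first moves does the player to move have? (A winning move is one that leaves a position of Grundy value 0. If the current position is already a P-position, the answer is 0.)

All heaps use S = {1, 2, 6, 7, 8}:
n :  0  1  2  3  4  5  6  7  8  9 10 11 12 13 14 15 16 17 18 19 20
G :  0  1  2  0  1  2  3  4  5  3  4  5  0  1  2  0  1  2  3  4  5
Heap A: G(8) = 5.
Heap B: G(20) = 5.
Heap C: G(20) = 5.
Combined Grundy value = 5 ⊕ 5 ⊕ 5 = 5.
A winning move leaves total XOR = 0, i.e. changes one component's Grundy value g to g ⊕ X where X is the current total.
Heap A: need g' = 5⊕5 = 0. Options: 8−1→G=4, 8−2→G=3, 8−6→G=2, 8−7→G=1, 8−8→G=0. Hits: 1.
Heap B: need g' = 5⊕5 = 0. Options: 20−1→G=4, 20−2→G=3, 20−6→G=2, 20−7→G=1, 20−8→G=0. Hits: 1.
Heap C: need g' = 5⊕5 = 0. Options: 20−1→G=4, 20−2→G=3, 20−6→G=2, 20−7→G=1, 20−8→G=0. Hits: 1.

3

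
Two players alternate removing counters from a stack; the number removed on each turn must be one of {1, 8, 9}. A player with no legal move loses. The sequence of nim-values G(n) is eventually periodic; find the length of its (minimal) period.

16

G(0) = 0
G(1) = mex{0} = 1
G(2) = mex{1} = 0
G(3) = mex{0} = 1
G(4) = mex{1} = 0
G(5) = mex{0} = 1
G(6) = mex{1} = 0
G(7) = mex{0} = 1
G(8) = mex{1,0} = 2
G(9) = mex{2,1,0} = 3
G(10) = mex{3,0,1} = 2
G(11) = mex{2,1,0} = 3
G(12) = mex{3,0,1} = 2
G(13) = mex{2,1,0} = 3
G(14) = mex{3,0,1} = 2
G(15) = mex{2,1,0} = 3
G(16) = mex{3,2,1} = 0
G(17) = mex{0,3,2} = 1
G(18) = mex{1,2,3} = 0
G(19) = mex{0,3,2} = 1
G(20) = mex{1,2,3} = 0
G(21) = mex{0,3,2} = 1
G(22) = mex{1,2,3} = 0
G(23) = mex{0,3,2} = 1
G(24) = mex{1,0,3} = 2
G(25) = mex{2,1,0} = 3
G(26) = mex{3,0,1} = 2
G(27) = mex{2,1,0} = 3
G(28) = mex{3,0,1} = 2
G(29) = mex{2,1,0} = 3
G(30) = mex{3,0,1} = 2
G(31) = mex{2,1,0} = 3
G(32) = mex{3,2,1} = 0
G(33) = mex{0,3,2} = 1
G(n+16) = G(n) holds for n = 0,…,8 (a full window of length max(S) = 9), so the sequence is purely periodic with period 16.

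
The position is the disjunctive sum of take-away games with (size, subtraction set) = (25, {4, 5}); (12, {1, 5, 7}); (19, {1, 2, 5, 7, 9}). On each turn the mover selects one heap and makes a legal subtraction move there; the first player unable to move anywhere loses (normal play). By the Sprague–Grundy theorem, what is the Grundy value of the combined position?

Heap A, S = {4, 5}:
n :  0  1  2  3  4  5  6  7  8  9 10 11 12 13 14 15 16 17 18 19 20 21 22 23 24 25
G :  0  0  0  0  1  1  1  1  2  0  0  0  0  1  1  1  1  2  0  0  0  0  1  1  1  1
G_A(25) = 1.
Heap B, S = {1, 5, 7}:
n :  0  1  2  3  4  5  6  7  8  9 10 11 12
G :  0  1  0  1  0  1  0  1  0  1  0  1  0
G_B(12) = 0.
Heap C, S = {1, 2, 5, 7, 9}:
n :  0  1  2  3  4  5  6  7  8  9 10 11 12 13 14 15 16 17 18 19
G :  0  1  2  0  1  2  0  1  2  3  4  5  3  4  0  1  2  0  1  2
G_C(19) = 2.
Combined Grundy value = 1 ⊕ 0 ⊕ 2 = 3.

3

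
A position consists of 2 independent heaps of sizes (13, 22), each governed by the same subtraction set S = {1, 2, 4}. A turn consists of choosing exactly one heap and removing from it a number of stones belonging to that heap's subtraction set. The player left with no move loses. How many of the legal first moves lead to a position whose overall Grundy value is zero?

0

All heaps use S = {1, 2, 4}:
n :  0  1  2  3  4  5  6  7  8  9 10 11 12 13 14 15 16 17 18 19 20 21 22
G :  0  1  2  0  1  2  0  1  2  0  1  2  0  1  2  0  1  2  0  1  2  0  1
Heap A: G(13) = 1.
Heap B: G(22) = 1.
Combined Grundy value = 1 ⊕ 1 = 0.
A winning move leaves total XOR = 0, i.e. changes one component's Grundy value g to g ⊕ X where X is the current total.
Heap A: target g' = 1⊕0 = 1, but every legal move changes the Grundy value (mex property), so 0 moves.
Heap B: target g' = 1⊕0 = 1, but every legal move changes the Grundy value (mex property), so 0 moves.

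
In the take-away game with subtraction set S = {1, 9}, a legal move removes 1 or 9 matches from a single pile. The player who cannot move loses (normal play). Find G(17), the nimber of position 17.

n :  0  1  2  3  4  5  6  7  8  9 10 11 12 13 14 15 16 17
G :  0  1  0  1  0  1  0  1  0  1  0  1  0  1  0  1  0  1

1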